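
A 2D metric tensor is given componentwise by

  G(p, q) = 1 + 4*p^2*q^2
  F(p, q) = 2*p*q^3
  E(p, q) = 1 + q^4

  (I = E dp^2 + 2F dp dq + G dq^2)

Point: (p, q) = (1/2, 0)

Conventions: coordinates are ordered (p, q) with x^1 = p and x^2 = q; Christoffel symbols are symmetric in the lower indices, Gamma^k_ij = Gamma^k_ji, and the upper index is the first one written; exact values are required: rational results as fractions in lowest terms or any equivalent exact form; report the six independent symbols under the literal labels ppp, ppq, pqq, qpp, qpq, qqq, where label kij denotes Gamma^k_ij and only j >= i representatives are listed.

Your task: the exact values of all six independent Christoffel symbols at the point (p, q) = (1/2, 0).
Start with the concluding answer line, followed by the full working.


Answer: Gamma_ppp = 0, Gamma_ppq = 0, Gamma_pqq = 0, Gamma_qpp = 0, Gamma_qpq = 0, Gamma_qqq = 0

E = 1, F = 0, G = 1 at the point
E_p = 0, E_q = 0, F_p = 0, F_q = 0, G_p = 0, G_q = 0
EG - F^2 = 1;  g^inv = (1) * [[1, 0], [0, 1]]
first-kind symbols [ij,l] = (1/2)(d_i g_jl + d_j g_il - d_l g_ij): [pp,p] = E_p/2 = 0, [pp,q] = F_p - E_q/2 = 0, [pq,p] = E_q/2 = 0, [pq,q] = G_p/2 = 0, [qq,p] = F_q - G_p/2 = 0, [qq,q] = G_q/2 = 0
Gamma^p_ij = (G*[ij,p] - F*[ij,q])/(EG - F^2), Gamma^q_ij = (E*[ij,q] - F*[ij,p])/(EG - F^2)


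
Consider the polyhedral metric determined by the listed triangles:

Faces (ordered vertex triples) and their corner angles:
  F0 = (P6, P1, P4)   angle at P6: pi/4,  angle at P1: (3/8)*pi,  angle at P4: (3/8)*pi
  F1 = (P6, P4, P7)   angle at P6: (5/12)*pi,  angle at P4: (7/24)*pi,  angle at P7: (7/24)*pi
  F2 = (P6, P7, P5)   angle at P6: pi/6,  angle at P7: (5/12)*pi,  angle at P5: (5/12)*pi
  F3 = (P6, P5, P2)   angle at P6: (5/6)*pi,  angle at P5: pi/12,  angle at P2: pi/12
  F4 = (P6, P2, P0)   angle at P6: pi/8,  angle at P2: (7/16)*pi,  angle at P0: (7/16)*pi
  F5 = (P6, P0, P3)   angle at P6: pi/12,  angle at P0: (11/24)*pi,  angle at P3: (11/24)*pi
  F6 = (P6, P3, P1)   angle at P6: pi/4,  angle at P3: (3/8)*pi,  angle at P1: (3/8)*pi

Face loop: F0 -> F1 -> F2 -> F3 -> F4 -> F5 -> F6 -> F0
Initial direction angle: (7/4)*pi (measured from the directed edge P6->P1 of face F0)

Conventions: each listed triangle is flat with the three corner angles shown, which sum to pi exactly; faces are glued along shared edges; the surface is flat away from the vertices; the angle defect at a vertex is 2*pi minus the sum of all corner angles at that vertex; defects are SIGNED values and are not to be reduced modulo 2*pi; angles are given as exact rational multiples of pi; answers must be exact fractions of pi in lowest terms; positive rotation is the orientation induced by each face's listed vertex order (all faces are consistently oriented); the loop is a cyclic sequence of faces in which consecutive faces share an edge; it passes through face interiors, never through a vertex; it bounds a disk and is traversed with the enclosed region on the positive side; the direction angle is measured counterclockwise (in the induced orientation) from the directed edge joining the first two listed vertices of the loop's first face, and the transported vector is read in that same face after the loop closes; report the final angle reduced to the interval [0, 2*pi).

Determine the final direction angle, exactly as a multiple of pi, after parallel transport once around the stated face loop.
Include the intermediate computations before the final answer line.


enclosed vertex P6: corner angles sum to (17/8)*pi, defect = 2*pi - (17/8)*pi = -pi/8
transport around the loop rotates by the sum of enclosed defects; add to the initial angle mod 2*pi
final angle = (7/4)*pi - pi/8 = (13/8)*pi (mod 2*pi)

Answer: final direction angle = (13/8)*pi


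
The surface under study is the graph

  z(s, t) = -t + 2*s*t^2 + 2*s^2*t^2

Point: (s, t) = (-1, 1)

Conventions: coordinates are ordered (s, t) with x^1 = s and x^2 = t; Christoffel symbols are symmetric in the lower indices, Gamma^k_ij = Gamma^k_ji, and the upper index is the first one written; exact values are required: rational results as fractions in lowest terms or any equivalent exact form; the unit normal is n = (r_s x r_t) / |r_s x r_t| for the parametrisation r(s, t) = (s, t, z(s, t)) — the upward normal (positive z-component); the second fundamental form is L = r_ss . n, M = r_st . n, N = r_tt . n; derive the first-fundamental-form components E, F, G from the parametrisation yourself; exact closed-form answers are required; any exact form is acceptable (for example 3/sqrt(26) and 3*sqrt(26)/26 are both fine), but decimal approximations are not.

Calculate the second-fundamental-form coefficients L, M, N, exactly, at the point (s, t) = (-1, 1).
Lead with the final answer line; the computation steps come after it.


Answer: L = 2*sqrt(6)/3, M = -2*sqrt(6)/3, N = 0

z_s = -2, z_t = -1, z_ss = 4, z_st = -4, z_tt = 0
E = 5, F = 2, G = 2; answer radicand W^2 = 6
unnormalised second-form numerators: l = 4, m = -4, n = 0; L = l/sqrt(6), and similarly M = m/sqrt(W^2), N = n/sqrt(W^2)


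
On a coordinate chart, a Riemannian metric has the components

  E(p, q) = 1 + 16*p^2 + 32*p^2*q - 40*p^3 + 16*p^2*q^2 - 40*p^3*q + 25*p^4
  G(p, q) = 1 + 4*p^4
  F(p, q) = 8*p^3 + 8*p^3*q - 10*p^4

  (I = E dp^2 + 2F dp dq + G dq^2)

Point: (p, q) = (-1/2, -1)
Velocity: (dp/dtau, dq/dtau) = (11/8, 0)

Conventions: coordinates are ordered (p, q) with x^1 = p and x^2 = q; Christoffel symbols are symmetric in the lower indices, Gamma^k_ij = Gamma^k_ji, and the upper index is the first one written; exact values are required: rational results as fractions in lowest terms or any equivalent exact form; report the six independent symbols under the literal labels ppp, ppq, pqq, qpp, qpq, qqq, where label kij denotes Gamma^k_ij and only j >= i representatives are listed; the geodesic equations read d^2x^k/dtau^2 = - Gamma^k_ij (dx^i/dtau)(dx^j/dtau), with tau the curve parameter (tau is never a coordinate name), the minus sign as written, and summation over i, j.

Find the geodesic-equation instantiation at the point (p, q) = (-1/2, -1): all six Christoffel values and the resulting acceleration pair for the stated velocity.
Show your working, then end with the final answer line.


E = 41/16, F = -5/8, G = 5/4 at the point
E_p = -25/2, E_q = 5, F_p = 5, F_q = -1, G_p = -2, G_q = 0
EG - F^2 = 45/16;  g^inv = (16/45) * [[5/4, 5/8], [5/8, 41/16]]
first-kind symbols [ij,l] = (1/2)(d_i g_jl + d_j g_il - d_l g_ij): [pp,p] = E_p/2 = -25/4, [pp,q] = F_p - E_q/2 = 5/2, [pq,p] = E_q/2 = 5/2, [pq,q] = G_p/2 = -1, [qq,p] = F_q - G_p/2 = 0, [qq,q] = G_q/2 = 0
Gamma^p_ij = (G*[ij,p] - F*[ij,q])/(EG - F^2), Gamma^q_ij = (E*[ij,q] - F*[ij,p])/(EG - F^2)
Gamma_ppp = -20/9, Gamma_ppq = 8/9, Gamma_pqq = 0, Gamma_qpp = 8/9, Gamma_qpq = -16/45, Gamma_qqq = 0
d^2p/dtau^2 = -(Gamma_ppp*(11/8)^2 + 2*Gamma_ppq*(11/8)*(0) + Gamma_pqq*(0)^2) = 605/144
d^2q/dtau^2 = -(Gamma_qpp*(11/8)^2 + 2*Gamma_qpq*(11/8)*(0) + Gamma_qqq*(0)^2) = -121/72

Answer: Gamma_ppp = -20/9, Gamma_ppq = 8/9, Gamma_pqq = 0, Gamma_qpp = 8/9, Gamma_qpq = -16/45, Gamma_qqq = 0; accelerations (d^2p/dtau^2, d^2q/dtau^2) = (605/144, -121/72)


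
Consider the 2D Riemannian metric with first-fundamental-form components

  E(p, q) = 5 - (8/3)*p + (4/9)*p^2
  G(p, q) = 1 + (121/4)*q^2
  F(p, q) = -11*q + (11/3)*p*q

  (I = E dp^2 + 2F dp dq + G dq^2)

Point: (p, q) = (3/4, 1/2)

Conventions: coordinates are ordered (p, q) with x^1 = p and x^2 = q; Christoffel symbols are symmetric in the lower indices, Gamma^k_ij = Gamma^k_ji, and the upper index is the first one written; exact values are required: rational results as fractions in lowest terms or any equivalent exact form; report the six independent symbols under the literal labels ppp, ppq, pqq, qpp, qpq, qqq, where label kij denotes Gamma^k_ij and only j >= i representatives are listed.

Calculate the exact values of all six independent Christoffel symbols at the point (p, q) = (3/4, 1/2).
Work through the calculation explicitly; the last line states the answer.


E = 13/4, F = -33/8, G = 137/16 at the point
E_p = -2, E_q = 0, F_p = 11/6, F_q = -33/4, G_p = 0, G_q = 121/4
EG - F^2 = 173/16;  g^inv = (16/173) * [[137/16, 33/8], [33/8, 13/4]]
first-kind symbols [ij,l] = (1/2)(d_i g_jl + d_j g_il - d_l g_ij): [pp,p] = E_p/2 = -1, [pp,q] = F_p - E_q/2 = 11/6, [pq,p] = E_q/2 = 0, [pq,q] = G_p/2 = 0, [qq,p] = F_q - G_p/2 = -33/4, [qq,q] = G_q/2 = 121/8
Gamma^p_ij = (G*[ij,p] - F*[ij,q])/(EG - F^2), Gamma^q_ij = (E*[ij,q] - F*[ij,p])/(EG - F^2)

Answer: Gamma_ppp = -16/173, Gamma_ppq = 0, Gamma_pqq = -132/173, Gamma_qpp = 88/519, Gamma_qpq = 0, Gamma_qqq = 242/173


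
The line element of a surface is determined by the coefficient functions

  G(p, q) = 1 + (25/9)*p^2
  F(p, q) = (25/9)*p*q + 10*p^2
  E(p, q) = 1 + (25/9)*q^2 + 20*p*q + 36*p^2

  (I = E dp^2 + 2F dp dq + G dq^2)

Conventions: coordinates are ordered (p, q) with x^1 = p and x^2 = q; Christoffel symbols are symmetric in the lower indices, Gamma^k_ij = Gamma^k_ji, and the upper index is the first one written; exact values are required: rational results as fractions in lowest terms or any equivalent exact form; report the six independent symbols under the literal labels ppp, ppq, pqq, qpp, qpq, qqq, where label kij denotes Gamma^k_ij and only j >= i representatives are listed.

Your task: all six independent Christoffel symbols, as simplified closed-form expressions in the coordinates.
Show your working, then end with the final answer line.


E = 1 + (25/9)*q^2 + 20*p*q + 36*p^2; F = (25/9)*p*q + 10*p^2; G = 1 + (25/9)*p^2
Gamma^k_ij = (1/2) g^{kl} (d_i g_jl + d_j g_il - d_l g_ij), with g^inv = (1/(EG-F^2)) [[G, -F], [-F, E]]
first partials: E_p = 20*q + 72*p, E_q = (50/9)*q + 20*p, F_p = (25/9)*q + 20*p, F_q = (25/9)*p, G_p = (50/9)*p, G_q = 0
D = EG - F^2 = 1 + (25/9)*q^2 + 20*p*q + (349/9)*p^2
expanded: Gamma^p_pp = (G E_p - 2F F_p + F E_q)/(2D), Gamma^p_pq = (G E_q - F G_p)/(2D), Gamma^p_qq = (2G F_q - G G_p - F G_q)/(2D), Gamma^q_pp = (2E F_p - E E_q - F E_p)/(2D), Gamma^q_pq = (E G_p - F E_q)/(2D), Gamma^q_qq = (E G_q - 2F F_q + F G_p)/(2D); substitute and cancel common factors

Answer: Gamma_ppp = (324*p + 90*q)/(349*p^2 + 180*p*q + 25*q^2 + 9), Gamma_ppq = (90*p + 25*q)/(349*p^2 + 180*p*q + 25*q^2 + 9), Gamma_pqq = 0, Gamma_qpp = 90*p/(349*p^2 + 180*p*q + 25*q^2 + 9), Gamma_qpq = 25*p/(349*p^2 + 180*p*q + 25*q^2 + 9), Gamma_qqq = 0


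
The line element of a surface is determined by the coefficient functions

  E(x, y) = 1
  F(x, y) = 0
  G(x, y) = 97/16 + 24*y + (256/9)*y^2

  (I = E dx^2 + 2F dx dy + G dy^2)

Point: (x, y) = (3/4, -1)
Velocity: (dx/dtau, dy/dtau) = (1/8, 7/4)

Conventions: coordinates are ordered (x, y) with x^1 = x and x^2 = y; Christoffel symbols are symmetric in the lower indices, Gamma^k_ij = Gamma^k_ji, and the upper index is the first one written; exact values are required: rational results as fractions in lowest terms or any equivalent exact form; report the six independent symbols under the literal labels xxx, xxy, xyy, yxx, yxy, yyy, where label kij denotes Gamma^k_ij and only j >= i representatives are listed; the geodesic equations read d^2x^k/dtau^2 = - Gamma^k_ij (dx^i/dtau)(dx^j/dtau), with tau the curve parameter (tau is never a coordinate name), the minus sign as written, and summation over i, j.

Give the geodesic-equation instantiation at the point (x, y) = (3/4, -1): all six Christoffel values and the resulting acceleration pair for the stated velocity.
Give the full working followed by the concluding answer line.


E = 1, F = 0, G = 1513/144 at the point
E_x = 0, E_y = 0, F_x = 0, F_y = 0, G_x = 0, G_y = -296/9
EG - F^2 = 1513/144;  g^inv = (144/1513) * [[1513/144, 0], [0, 1]]
first-kind symbols [ij,l] = (1/2)(d_i g_jl + d_j g_il - d_l g_ij): [xx,x] = E_x/2 = 0, [xx,y] = F_x - E_y/2 = 0, [xy,x] = E_y/2 = 0, [xy,y] = G_x/2 = 0, [yy,x] = F_y - G_x/2 = 0, [yy,y] = G_y/2 = -148/9
Gamma^x_ij = (G*[ij,x] - F*[ij,y])/(EG - F^2), Gamma^y_ij = (E*[ij,y] - F*[ij,x])/(EG - F^2)
Gamma_xxx = 0, Gamma_xxy = 0, Gamma_xyy = 0, Gamma_yxx = 0, Gamma_yxy = 0, Gamma_yyy = -2368/1513
d^2x/dtau^2 = -(Gamma_xxx*(1/8)^2 + 2*Gamma_xxy*(1/8)*(7/4) + Gamma_xyy*(7/4)^2) = 0
d^2y/dtau^2 = -(Gamma_yxx*(1/8)^2 + 2*Gamma_yxy*(1/8)*(7/4) + Gamma_yyy*(7/4)^2) = 7252/1513

Answer: Gamma_xxx = 0, Gamma_xxy = 0, Gamma_xyy = 0, Gamma_yxx = 0, Gamma_yxy = 0, Gamma_yyy = -2368/1513; accelerations (d^2x/dtau^2, d^2y/dtau^2) = (0, 7252/1513)


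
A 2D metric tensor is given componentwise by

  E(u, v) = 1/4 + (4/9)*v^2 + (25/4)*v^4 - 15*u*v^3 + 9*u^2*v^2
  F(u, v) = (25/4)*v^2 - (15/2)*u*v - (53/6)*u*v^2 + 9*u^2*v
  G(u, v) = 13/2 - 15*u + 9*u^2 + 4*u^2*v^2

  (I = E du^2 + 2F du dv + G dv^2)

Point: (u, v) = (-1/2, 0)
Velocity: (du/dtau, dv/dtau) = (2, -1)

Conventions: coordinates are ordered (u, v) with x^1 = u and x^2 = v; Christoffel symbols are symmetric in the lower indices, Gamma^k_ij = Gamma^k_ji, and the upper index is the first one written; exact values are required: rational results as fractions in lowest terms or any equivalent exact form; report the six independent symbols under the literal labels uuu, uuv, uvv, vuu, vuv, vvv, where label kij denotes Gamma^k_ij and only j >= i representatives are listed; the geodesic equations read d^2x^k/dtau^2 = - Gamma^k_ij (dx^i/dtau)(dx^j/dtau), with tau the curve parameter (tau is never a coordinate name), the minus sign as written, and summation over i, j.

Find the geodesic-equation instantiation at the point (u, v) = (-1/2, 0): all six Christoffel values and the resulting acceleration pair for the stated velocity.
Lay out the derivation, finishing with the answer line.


E = 1/4, F = 0, G = 65/4 at the point
E_u = 0, E_v = 0, F_u = 0, F_v = 6, G_u = -24, G_v = 0
EG - F^2 = 65/16;  g^inv = (16/65) * [[65/4, 0], [0, 1/4]]
first-kind symbols [ij,l] = (1/2)(d_i g_jl + d_j g_il - d_l g_ij): [uu,u] = E_u/2 = 0, [uu,v] = F_u - E_v/2 = 0, [uv,u] = E_v/2 = 0, [uv,v] = G_u/2 = -12, [vv,u] = F_v - G_u/2 = 18, [vv,v] = G_v/2 = 0
Gamma^u_ij = (G*[ij,u] - F*[ij,v])/(EG - F^2), Gamma^v_ij = (E*[ij,v] - F*[ij,u])/(EG - F^2)
Gamma_uuu = 0, Gamma_uuv = 0, Gamma_uvv = 72, Gamma_vuu = 0, Gamma_vuv = -48/65, Gamma_vvv = 0
d^2u/dtau^2 = -(Gamma_uuu*(2)^2 + 2*Gamma_uuv*(2)*(-1) + Gamma_uvv*(-1)^2) = -72
d^2v/dtau^2 = -(Gamma_vuu*(2)^2 + 2*Gamma_vuv*(2)*(-1) + Gamma_vvv*(-1)^2) = -192/65

Answer: Gamma_uuu = 0, Gamma_uuv = 0, Gamma_uvv = 72, Gamma_vuu = 0, Gamma_vuv = -48/65, Gamma_vvv = 0; accelerations (d^2u/dtau^2, d^2v/dtau^2) = (-72, -192/65)


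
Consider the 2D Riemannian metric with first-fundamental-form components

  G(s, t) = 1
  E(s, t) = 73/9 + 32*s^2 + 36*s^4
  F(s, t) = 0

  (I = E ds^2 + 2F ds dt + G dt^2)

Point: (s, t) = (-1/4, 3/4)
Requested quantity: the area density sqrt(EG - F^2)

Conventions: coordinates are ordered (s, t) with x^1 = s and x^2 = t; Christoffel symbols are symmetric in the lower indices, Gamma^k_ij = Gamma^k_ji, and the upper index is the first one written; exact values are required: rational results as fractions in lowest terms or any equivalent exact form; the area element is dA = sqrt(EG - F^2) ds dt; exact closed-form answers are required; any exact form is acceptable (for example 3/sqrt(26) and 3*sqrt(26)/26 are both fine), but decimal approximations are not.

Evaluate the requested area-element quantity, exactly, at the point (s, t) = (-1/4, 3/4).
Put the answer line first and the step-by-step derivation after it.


Answer: sqrt(EG - F^2) = sqrt(5905)/24

E = 5905/576, F = 0, G = 1; EG - F^2 = 5905/576


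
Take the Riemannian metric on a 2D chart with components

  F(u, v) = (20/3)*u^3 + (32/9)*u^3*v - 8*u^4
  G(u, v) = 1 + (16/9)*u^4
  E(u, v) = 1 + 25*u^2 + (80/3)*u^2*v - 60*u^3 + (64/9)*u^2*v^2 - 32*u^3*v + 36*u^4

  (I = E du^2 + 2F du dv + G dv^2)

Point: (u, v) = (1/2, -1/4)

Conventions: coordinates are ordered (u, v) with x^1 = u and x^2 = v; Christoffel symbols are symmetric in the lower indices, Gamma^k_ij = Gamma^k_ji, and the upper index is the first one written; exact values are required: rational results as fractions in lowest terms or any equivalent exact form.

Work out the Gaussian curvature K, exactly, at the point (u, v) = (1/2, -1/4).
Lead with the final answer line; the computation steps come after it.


Answer: K = -36/49

E = 13/9, F = 2/9, G = 10/9, EG - F^2 = 14/9 at the point
E_u = -20/9, E_v = 16/9, F_u = 1/3, F_v = 4/9, G_u = 8/9, G_v = 0
E_vv = 32/9, F_uv = 8/3, G_uu = 16/3
Evaluate Brioschi's two determinant matrices M1, M2 and divide by (EG - F^2)^2.
M1 = [[-E_vv/2 + F_uv - G_uu/2, E_u/2, F_u - E_v/2], [F_v - G_u/2, E, F], [G_v/2, F, G]] = [[-16/9, -10/9, -5/9], [0, 13/9, 2/9], [0, 2/9, 10/9]]; det M1 = -224/81
M2 = [[0, E_v/2, G_u/2], [E_v/2, E, F], [G_u/2, F, G]] = [[0, 8/9, 4/9], [8/9, 13/9, 2/9], [4/9, 2/9, 10/9]]; det M2 = -80/81
det M1 - det M2 = -16/9; K = -16/9 / (14/9)^2 = -36/49


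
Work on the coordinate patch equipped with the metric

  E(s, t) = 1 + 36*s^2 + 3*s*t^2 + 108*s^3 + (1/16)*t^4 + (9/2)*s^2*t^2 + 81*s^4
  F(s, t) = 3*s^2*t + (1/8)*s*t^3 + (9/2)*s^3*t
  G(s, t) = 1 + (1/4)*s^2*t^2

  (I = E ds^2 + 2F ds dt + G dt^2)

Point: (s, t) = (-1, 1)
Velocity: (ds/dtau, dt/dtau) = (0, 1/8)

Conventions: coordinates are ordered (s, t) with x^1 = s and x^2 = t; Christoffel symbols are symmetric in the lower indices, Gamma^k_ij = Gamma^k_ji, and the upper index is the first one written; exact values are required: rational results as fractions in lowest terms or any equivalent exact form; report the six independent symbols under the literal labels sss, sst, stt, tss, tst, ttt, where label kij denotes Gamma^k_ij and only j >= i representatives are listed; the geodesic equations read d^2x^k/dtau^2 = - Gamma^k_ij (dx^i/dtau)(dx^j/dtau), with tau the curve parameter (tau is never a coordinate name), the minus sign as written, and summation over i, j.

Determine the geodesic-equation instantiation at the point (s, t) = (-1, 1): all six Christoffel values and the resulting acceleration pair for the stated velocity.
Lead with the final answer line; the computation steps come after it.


Answer: Gamma_sss = -208/63, Gamma_sst = 26/189, Gamma_stt = -26/189, Gamma_tss = 32/63, Gamma_tst = -4/189, Gamma_ttt = 4/189; accelerations (d^2s/dtau^2, d^2t/dtau^2) = (13/6048, -1/3024)

E = 185/16, F = -13/8, G = 5/4 at the point
E_s = -78, E_t = 13/4, F_s = 61/8, F_t = -15/8, G_s = -1/2, G_t = 1/2
EG - F^2 = 189/16;  g^inv = (16/189) * [[5/4, 13/8], [13/8, 185/16]]
first-kind symbols [ij,l] = (1/2)(d_i g_jl + d_j g_il - d_l g_ij): [ss,s] = E_s/2 = -39, [ss,t] = F_s - E_t/2 = 6, [st,s] = E_t/2 = 13/8, [st,t] = G_s/2 = -1/4, [tt,s] = F_t - G_s/2 = -13/8, [tt,t] = G_t/2 = 1/4
Gamma^s_ij = (G*[ij,s] - F*[ij,t])/(EG - F^2), Gamma^t_ij = (E*[ij,t] - F*[ij,s])/(EG - F^2)
Gamma_sss = -208/63, Gamma_sst = 26/189, Gamma_stt = -26/189, Gamma_tss = 32/63, Gamma_tst = -4/189, Gamma_ttt = 4/189
d^2s/dtau^2 = -(Gamma_sss*(0)^2 + 2*Gamma_sst*(0)*(1/8) + Gamma_stt*(1/8)^2) = 13/6048
d^2t/dtau^2 = -(Gamma_tss*(0)^2 + 2*Gamma_tst*(0)*(1/8) + Gamma_ttt*(1/8)^2) = -1/3024


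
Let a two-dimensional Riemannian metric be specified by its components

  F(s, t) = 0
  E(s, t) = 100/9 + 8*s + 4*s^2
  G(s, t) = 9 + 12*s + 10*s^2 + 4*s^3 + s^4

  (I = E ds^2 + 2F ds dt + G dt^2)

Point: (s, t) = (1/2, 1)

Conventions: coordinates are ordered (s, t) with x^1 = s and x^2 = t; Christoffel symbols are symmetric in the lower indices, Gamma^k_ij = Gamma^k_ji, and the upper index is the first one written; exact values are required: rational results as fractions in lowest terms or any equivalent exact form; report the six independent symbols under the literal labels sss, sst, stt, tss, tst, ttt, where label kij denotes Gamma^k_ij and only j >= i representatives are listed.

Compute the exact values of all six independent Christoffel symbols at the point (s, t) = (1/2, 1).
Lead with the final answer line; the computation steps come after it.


Answer: Gamma_sss = 54/145, Gamma_sst = 0, Gamma_stt = -459/580, Gamma_tss = 0, Gamma_tst = 12/17, Gamma_ttt = 0

E = 145/9, F = 0, G = 289/16 at the point
E_s = 12, E_t = 0, F_s = 0, F_t = 0, G_s = 51/2, G_t = 0
EG - F^2 = 41905/144;  g^inv = (144/41905) * [[289/16, 0], [0, 145/9]]
first-kind symbols [ij,l] = (1/2)(d_i g_jl + d_j g_il - d_l g_ij): [ss,s] = E_s/2 = 6, [ss,t] = F_s - E_t/2 = 0, [st,s] = E_t/2 = 0, [st,t] = G_s/2 = 51/4, [tt,s] = F_t - G_s/2 = -51/4, [tt,t] = G_t/2 = 0
Gamma^s_ij = (G*[ij,s] - F*[ij,t])/(EG - F^2), Gamma^t_ij = (E*[ij,t] - F*[ij,s])/(EG - F^2)


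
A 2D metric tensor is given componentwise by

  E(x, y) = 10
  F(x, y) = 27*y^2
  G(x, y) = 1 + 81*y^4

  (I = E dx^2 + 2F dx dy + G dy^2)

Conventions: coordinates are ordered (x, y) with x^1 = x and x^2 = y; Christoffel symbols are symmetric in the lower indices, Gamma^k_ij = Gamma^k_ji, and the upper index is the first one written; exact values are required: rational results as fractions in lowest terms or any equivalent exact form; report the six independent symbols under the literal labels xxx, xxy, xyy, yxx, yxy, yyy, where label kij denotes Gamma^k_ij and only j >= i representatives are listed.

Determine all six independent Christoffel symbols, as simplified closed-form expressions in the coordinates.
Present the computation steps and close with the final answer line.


E = 10; F = 27*y^2; G = 1 + 81*y^4
Gamma^k_ij = (1/2) g^{kl} (d_i g_jl + d_j g_il - d_l g_ij), with g^inv = (1/(EG-F^2)) [[G, -F], [-F, E]]
first partials: E_x = 0, E_y = 0, F_x = 0, F_y = 54*y, G_x = 0, G_y = 324*y^3
D = EG - F^2 = 10 + 81*y^4
expanded: Gamma^x_xx = (G E_x - 2F F_x + F E_y)/(2D), Gamma^x_xy = (G E_y - F G_x)/(2D), Gamma^x_yy = (2G F_y - G G_x - F G_y)/(2D), Gamma^y_xx = (2E F_x - E E_y - F E_x)/(2D), Gamma^y_xy = (E G_x - F E_y)/(2D), Gamma^y_yy = (E G_y - 2F F_y + F G_x)/(2D); substitute and cancel common factors

Answer: Gamma_xxx = 0, Gamma_xxy = 0, Gamma_xyy = 54*y/(81*y^4 + 10), Gamma_yxx = 0, Gamma_yxy = 0, Gamma_yyy = 162*y^3/(81*y^4 + 10)


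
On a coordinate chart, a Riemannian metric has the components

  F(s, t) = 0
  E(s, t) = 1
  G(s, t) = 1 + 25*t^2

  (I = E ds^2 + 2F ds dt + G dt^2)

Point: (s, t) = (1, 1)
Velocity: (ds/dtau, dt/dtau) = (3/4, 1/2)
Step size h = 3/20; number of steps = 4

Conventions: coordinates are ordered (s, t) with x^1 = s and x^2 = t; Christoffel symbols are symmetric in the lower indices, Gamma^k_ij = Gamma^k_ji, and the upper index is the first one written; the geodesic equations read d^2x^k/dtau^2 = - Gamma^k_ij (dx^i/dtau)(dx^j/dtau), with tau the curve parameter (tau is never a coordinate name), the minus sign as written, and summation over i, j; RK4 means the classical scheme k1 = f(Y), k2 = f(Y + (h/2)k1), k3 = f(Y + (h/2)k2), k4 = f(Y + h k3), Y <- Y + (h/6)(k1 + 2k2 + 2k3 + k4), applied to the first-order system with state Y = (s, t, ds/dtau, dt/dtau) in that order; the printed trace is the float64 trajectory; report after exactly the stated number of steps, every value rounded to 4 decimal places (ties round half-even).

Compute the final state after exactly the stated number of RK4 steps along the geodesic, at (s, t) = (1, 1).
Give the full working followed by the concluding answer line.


f(Y) = (ds/dtau, dt/dtau, -Gamma^s_ij Y'^i Y'^j, -Gamma^t_ij Y'^i Y'^j) with the Gammas evaluated at the stage position; h = 0.150000; intermediate values shown to 6 dp
step 0: s = 1.0000, t = 1.0000, ds/dtau = 0.7500, dt/dtau = 0.5000
step 1:
  k1: at (s, t) = (1.000000, 1.000000), (ds/dtau, dt/dtau) = (0.750000, 0.500000); Gamma_sss = 0.000000, Gamma_sst = 0.000000, Gamma_stt = 0.000000, Gamma_tss = 0.000000, Gamma_tst = 0.000000, Gamma_ttt = 0.961538; k1 = (0.750000, 0.500000, 0.000000, -0.240385)
  k2: at (s, t) = (1.056250, 1.037500), (ds/dtau, dt/dtau) = (0.750000, 0.481971); Gamma_sss = 0.000000, Gamma_sst = 0.000000, Gamma_stt = 0.000000, Gamma_tss = 0.000000, Gamma_tst = 0.000000, Gamma_ttt = 0.929321; k2 = (0.750000, 0.481971, 0.000000, -0.215878)
  k3: at (s, t) = (1.056250, 1.036148), (ds/dtau, dt/dtau) = (0.750000, 0.483809); Gamma_sss = 0.000000, Gamma_sst = 0.000000, Gamma_stt = 0.000000, Gamma_tss = 0.000000, Gamma_tst = 0.000000, Gamma_ttt = 0.930447; k3 = (0.750000, 0.483809, 0.000000, -0.217791)
  k4: at (s, t) = (1.112500, 1.072571), (ds/dtau, dt/dtau) = (0.750000, 0.467331); Gamma_sss = 0.000000, Gamma_sst = 0.000000, Gamma_stt = 0.000000, Gamma_tss = 0.000000, Gamma_tst = 0.000000, Gamma_ttt = 0.901011; k4 = (0.750000, 0.467331, 0.000000, -0.196779)
  Y <- Y + (h/6)(k1 + 2k2 + 2k3 + k4): s = 1.1125, t = 1.0725, ds/dtau = 0.7500, dt/dtau = 0.4674
step 2:
  k1: at (s, t) = (1.112500, 1.072472), (ds/dtau, dt/dtau) = (0.750000, 0.467387); Gamma_sss = 0.000000, Gamma_sst = 0.000000, Gamma_stt = 0.000000, Gamma_tss = 0.000000, Gamma_tst = 0.000000, Gamma_ttt = 0.901088; k1 = (0.750000, 0.467387, 0.000000, -0.196844)
  k2: at (s, t) = (1.168750, 1.107526), (ds/dtau, dt/dtau) = (0.750000, 0.452624); Gamma_sss = 0.000000, Gamma_sst = 0.000000, Gamma_stt = 0.000000, Gamma_tss = 0.000000, Gamma_tst = 0.000000, Gamma_ttt = 0.874399; k2 = (0.750000, 0.452624, 0.000000, -0.179137)
  k3: at (s, t) = (1.168750, 1.106419), (ds/dtau, dt/dtau) = (0.750000, 0.453952); Gamma_sss = 0.000000, Gamma_sst = 0.000000, Gamma_stt = 0.000000, Gamma_tss = 0.000000, Gamma_tst = 0.000000, Gamma_ttt = 0.875219; k3 = (0.750000, 0.453952, 0.000000, -0.180359)
  k4: at (s, t) = (1.225000, 1.140565), (ds/dtau, dt/dtau) = (0.750000, 0.440334); Gamma_sss = 0.000000, Gamma_sst = 0.000000, Gamma_stt = 0.000000, Gamma_tss = 0.000000, Gamma_tst = 0.000000, Gamma_ttt = 0.850604; k4 = (0.750000, 0.440334, 0.000000, -0.164927)
  Y <- Y + (h/6)(k1 + 2k2 + 2k3 + k4): s = 1.2250, t = 1.1405, ds/dtau = 0.7500, dt/dtau = 0.4404
step 3:
  k1: at (s, t) = (1.225000, 1.140494), (ds/dtau, dt/dtau) = (0.750000, 0.440368); Gamma_sss = 0.000000, Gamma_sst = 0.000000, Gamma_stt = 0.000000, Gamma_tss = 0.000000, Gamma_tst = 0.000000, Gamma_ttt = 0.850654; k1 = (0.750000, 0.440368, 0.000000, -0.164962)
  k2: at (s, t) = (1.281250, 1.173522), (ds/dtau, dt/dtau) = (0.750000, 0.427996); Gamma_sss = 0.000000, Gamma_sst = 0.000000, Gamma_stt = 0.000000, Gamma_tss = 0.000000, Gamma_tst = 0.000000, Gamma_ttt = 0.828084; k2 = (0.750000, 0.427996, 0.000000, -0.151689)
  k3: at (s, t) = (1.281250, 1.172594), (ds/dtau, dt/dtau) = (0.750000, 0.428992); Gamma_sss = 0.000000, Gamma_sst = 0.000000, Gamma_stt = 0.000000, Gamma_tss = 0.000000, Gamma_tst = 0.000000, Gamma_ttt = 0.828702; k3 = (0.750000, 0.428992, 0.000000, -0.152509)
  k4: at (s, t) = (1.337500, 1.204843), (ds/dtau, dt/dtau) = (0.750000, 0.417492); Gamma_sss = 0.000000, Gamma_sst = 0.000000, Gamma_stt = 0.000000, Gamma_tss = 0.000000, Gamma_tst = 0.000000, Gamma_ttt = 0.807727; k4 = (0.750000, 0.417492, 0.000000, -0.140786)
  Y <- Y + (h/6)(k1 + 2k2 + 2k3 + k4): s = 1.3375, t = 1.2048, ds/dtau = 0.7500, dt/dtau = 0.4175
step 4:
  k1: at (s, t) = (1.337500, 1.204790), (ds/dtau, dt/dtau) = (0.750000, 0.417515); Gamma_sss = 0.000000, Gamma_sst = 0.000000, Gamma_stt = 0.000000, Gamma_tss = 0.000000, Gamma_tst = 0.000000, Gamma_ttt = 0.807760; k1 = (0.750000, 0.417515, 0.000000, -0.140808)
  k2: at (s, t) = (1.393750, 1.236104), (ds/dtau, dt/dtau) = (0.750000, 0.406954); Gamma_sss = 0.000000, Gamma_sst = 0.000000, Gamma_stt = 0.000000, Gamma_tss = 0.000000, Gamma_tst = 0.000000, Gamma_ttt = 0.788355; k2 = (0.750000, 0.406954, 0.000000, -0.130561)
  k3: at (s, t) = (1.393750, 1.235312), (ds/dtau, dt/dtau) = (0.750000, 0.407723); Gamma_sss = 0.000000, Gamma_sst = 0.000000, Gamma_stt = 0.000000, Gamma_tss = 0.000000, Gamma_tst = 0.000000, Gamma_ttt = 0.788835; k3 = (0.750000, 0.407723, 0.000000, -0.131134)
  k4: at (s, t) = (1.450000, 1.265948), (ds/dtau, dt/dtau) = (0.750000, 0.397845); Gamma_sss = 0.000000, Gamma_sst = 0.000000, Gamma_stt = 0.000000, Gamma_tss = 0.000000, Gamma_tst = 0.000000, Gamma_ttt = 0.770686; k4 = (0.750000, 0.397845, 0.000000, -0.121984)
  Y <- Y + (h/6)(k1 + 2k2 + 2k3 + k4): s = 1.4500, t = 1.2659, ds/dtau = 0.7500, dt/dtau = 0.3979

Answer: s = 1.4500, t = 1.2659, ds/dtau = 0.7500, dt/dtau = 0.3979


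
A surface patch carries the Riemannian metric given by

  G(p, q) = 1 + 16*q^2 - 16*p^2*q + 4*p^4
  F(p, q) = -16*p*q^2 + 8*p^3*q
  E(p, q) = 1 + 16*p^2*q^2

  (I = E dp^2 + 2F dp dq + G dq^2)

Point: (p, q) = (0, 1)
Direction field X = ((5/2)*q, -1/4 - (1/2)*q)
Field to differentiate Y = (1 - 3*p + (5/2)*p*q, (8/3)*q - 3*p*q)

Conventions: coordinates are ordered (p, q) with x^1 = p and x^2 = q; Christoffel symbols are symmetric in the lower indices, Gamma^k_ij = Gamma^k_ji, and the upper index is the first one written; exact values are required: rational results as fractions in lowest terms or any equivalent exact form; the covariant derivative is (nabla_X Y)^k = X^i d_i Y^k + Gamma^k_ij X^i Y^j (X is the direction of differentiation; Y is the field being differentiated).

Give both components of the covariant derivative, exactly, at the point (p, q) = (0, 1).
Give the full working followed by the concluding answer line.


E = 1, F = 0, G = 17 at the point
E_p = 0, E_q = 0, F_p = -16, F_q = 0, G_p = 0, G_q = 32
EG - F^2 = 17;  g^inv = (1/17) * [[17, 0], [0, 1]]
first-kind symbols [ij,l] = (1/2)(d_i g_jl + d_j g_il - d_l g_ij): [pp,p] = E_p/2 = 0, [pp,q] = F_p - E_q/2 = -16, [pq,p] = E_q/2 = 0, [pq,q] = G_p/2 = 0, [qq,p] = F_q - G_p/2 = 0, [qq,q] = G_q/2 = 16
Gamma^p_ij = (G*[ij,p] - F*[ij,q])/(EG - F^2), Gamma^q_ij = (E*[ij,q] - F*[ij,p])/(EG - F^2)
Gamma_ppp = 0, Gamma_ppq = 0, Gamma_pqq = 0, Gamma_qpp = -16/17, Gamma_qpq = 0, Gamma_qqq = 16/17
X = (5/2, -3/4), Y = (1, 8/3) at the point

Answer: (nabla_X Y)^p = -5/4, (nabla_X Y)^q = -467/34


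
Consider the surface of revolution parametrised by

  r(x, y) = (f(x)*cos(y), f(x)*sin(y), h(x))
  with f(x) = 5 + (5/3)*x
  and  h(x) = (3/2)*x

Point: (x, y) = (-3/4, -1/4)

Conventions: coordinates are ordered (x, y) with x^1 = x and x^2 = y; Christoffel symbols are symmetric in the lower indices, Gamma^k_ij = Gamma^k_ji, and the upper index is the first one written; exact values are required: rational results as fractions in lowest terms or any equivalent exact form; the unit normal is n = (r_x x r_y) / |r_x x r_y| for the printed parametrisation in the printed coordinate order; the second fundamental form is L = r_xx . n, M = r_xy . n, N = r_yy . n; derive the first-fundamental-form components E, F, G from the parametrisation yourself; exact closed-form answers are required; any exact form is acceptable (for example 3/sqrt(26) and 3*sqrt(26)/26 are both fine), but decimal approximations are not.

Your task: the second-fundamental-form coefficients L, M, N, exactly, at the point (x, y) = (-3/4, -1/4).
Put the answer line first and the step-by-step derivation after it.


Answer: L = 0, M = 0, N = 135*sqrt(181)/724

f = 15/4, f' = 5/3, f'' = 0, h' = 3/2, h'' = 0
E = 181/36, F = 0, G = 225/16; answer radicand W^2 = 181/36
unnormalised second-form numerators: l = 0, m = 0, n = 45/8; L = l/sqrt(181/36), and similarly M = m/sqrt(W^2), N = n/sqrt(W^2)


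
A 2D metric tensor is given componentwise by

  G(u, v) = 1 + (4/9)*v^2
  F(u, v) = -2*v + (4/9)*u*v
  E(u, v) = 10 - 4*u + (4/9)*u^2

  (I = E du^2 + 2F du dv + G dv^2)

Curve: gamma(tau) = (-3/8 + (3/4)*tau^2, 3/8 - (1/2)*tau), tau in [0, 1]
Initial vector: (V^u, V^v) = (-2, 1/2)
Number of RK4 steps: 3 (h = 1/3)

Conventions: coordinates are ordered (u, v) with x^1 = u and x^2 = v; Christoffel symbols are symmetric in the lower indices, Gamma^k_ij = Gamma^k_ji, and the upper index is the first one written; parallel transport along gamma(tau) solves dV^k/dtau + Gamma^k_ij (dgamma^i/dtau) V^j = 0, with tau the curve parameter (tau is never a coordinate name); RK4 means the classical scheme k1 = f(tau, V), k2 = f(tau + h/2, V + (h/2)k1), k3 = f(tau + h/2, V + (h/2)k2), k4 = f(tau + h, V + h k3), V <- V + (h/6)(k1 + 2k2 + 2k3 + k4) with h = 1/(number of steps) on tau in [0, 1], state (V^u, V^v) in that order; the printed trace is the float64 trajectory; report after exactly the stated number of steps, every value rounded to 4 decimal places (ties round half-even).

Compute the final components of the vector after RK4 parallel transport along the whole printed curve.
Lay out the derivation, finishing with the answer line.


gamma'(tau) = ((3/2)*tau, -1/2); f(tau, V)^k = -Gamma^k_ij(gamma(tau)) gamma'^i(tau) V^j; h = 1/3; intermediate values shown to 6 dp
curve data and Christoffel symbols at the stage parameters:
  tau = 0.000000: gamma = (-0.375000, 0.375000), gamma' = (0.000000, -0.500000); Gamma_uuu = -0.186380, Gamma_uuv = 0.000000, Gamma_uvv = -0.186380, Gamma_vuu = 0.014337, Gamma_vuv = 0.000000, Gamma_vvv = 0.014337
  tau = 0.166667: gamma = (-0.354167, 0.291667), gamma' = (0.250000, -0.500000); Gamma_uuu = -0.187434, Gamma_uuv = 0.000000, Gamma_uvv = -0.187434, Gamma_vuu = 0.011262, Gamma_vuv = 0.000000, Gamma_vvv = 0.011262
  tau = 0.333333: gamma = (-0.291667, 0.208333), gamma' = (0.500000, -0.500000); Gamma_uuu = -0.189743, Gamma_uuv = 0.000000, Gamma_uvv = -0.189743, Gamma_vuu = 0.008250, Gamma_vuv = 0.000000, Gamma_vvv = 0.008250
  tau = 0.500000: gamma = (-0.187500, 0.125000), gamma' = (0.750000, -0.500000); Gamma_uuu = -0.193392, Gamma_uuv = 0.000000, Gamma_uvv = -0.193392, Gamma_vuu = 0.005157, Gamma_vuv = 0.000000, Gamma_vvv = 0.005157
  tau = 0.666667: gamma = (-0.041667, 0.041667), gamma' = (1.000000, -0.500000); Gamma_uuu = -0.198513, Gamma_uuv = 0.000000, Gamma_uvv = -0.198513, Gamma_vuu = 0.001821, Gamma_vuv = 0.000000, Gamma_vvv = 0.001821
  tau = 0.833333: gamma = (0.145833, -0.041667), gamma' = (1.250000, -0.500000); Gamma_uuu = -0.205284, Gamma_uuv = 0.000000, Gamma_uvv = -0.205284, Gamma_vuu = -0.001964, Gamma_vuv = 0.000000, Gamma_vvv = -0.001964
  tau = 1.000000: gamma = (0.375000, -0.125000), gamma' = (1.500000, -0.500000); Gamma_uuu = -0.213938, Gamma_uuv = 0.000000, Gamma_uvv = -0.213938, Gamma_vuu = -0.006483, Gamma_vuv = 0.000000, Gamma_vvv = -0.006483
step 0: V^u = -2.0000, V^v = 0.5000
step 1: k1 = (-0.046595, 0.003584), k2 = (-0.140995, 0.008472), k3 = (-0.141809, 0.008521), k4 = (-0.241933, 0.010519); V <- V + (h/6)(k1 + 2k2 + 2k3 + k4): V^u = -2.0475, V^v = 0.5027
step 2: k1 = (-0.241934, 0.010519), k2 = (-0.351596, 0.009376), k3 = (-0.354228, 0.009446), k4 = (-0.480091, 0.004405); V <- V + (h/6)(k1 + 2k2 + 2k3 + k4): V^u = -2.1660, V^v = 0.5056
step 3: k1 = (-0.480160, 0.004405), k2 = (-0.628308, -0.006013), k3 = (-0.634465, -0.006071), k4 = (-0.816817, -0.024752); V <- V + (h/6)(k1 + 2k2 + 2k3 + k4): V^u = -2.3784, V^v = 0.5031

Answer: V^u = -2.3784, V^v = 0.5031


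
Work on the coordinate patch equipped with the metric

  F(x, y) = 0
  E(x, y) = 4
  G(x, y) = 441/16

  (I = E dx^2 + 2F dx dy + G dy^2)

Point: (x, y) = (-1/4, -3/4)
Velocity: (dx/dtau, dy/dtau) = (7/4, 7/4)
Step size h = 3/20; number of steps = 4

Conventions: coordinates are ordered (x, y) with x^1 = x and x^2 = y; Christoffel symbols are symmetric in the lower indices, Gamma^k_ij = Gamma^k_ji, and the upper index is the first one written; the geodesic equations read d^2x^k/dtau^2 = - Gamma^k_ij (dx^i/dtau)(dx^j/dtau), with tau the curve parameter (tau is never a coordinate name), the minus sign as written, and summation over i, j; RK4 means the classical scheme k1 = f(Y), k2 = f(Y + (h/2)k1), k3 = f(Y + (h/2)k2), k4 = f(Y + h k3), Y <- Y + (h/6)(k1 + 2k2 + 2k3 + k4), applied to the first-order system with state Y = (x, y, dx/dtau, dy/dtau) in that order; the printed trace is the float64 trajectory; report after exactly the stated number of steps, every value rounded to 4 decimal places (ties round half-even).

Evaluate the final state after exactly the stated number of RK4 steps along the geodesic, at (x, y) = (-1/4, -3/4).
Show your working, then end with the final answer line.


f(Y) = (dx/dtau, dy/dtau, -Gamma^x_ij Y'^i Y'^j, -Gamma^y_ij Y'^i Y'^j) with the Gammas evaluated at the stage position; h = 0.150000; intermediate values shown to 6 dp
step 0: x = -0.2500, y = -0.7500, dx/dtau = 1.7500, dy/dtau = 1.7500
step 1:
  k1: at (x, y) = (-0.250000, -0.750000), (dx/dtau, dy/dtau) = (1.750000, 1.750000); Gamma_xxx = 0.000000, Gamma_xxy = 0.000000, Gamma_xyy = 0.000000, Gamma_yxx = 0.000000, Gamma_yxy = 0.000000, Gamma_yyy = 0.000000; k1 = (1.750000, 1.750000, 0.000000, 0.000000)
  k2: at (x, y) = (-0.118750, -0.618750), (dx/dtau, dy/dtau) = (1.750000, 1.750000); Gamma_xxx = 0.000000, Gamma_xxy = 0.000000, Gamma_xyy = 0.000000, Gamma_yxx = 0.000000, Gamma_yxy = 0.000000, Gamma_yyy = 0.000000; k2 = (1.750000, 1.750000, 0.000000, 0.000000)
  k3: at (x, y) = (-0.118750, -0.618750), (dx/dtau, dy/dtau) = (1.750000, 1.750000); Gamma_xxx = 0.000000, Gamma_xxy = 0.000000, Gamma_xyy = 0.000000, Gamma_yxx = 0.000000, Gamma_yxy = 0.000000, Gamma_yyy = 0.000000; k3 = (1.750000, 1.750000, 0.000000, 0.000000)
  k4: at (x, y) = (0.012500, -0.487500), (dx/dtau, dy/dtau) = (1.750000, 1.750000); Gamma_xxx = 0.000000, Gamma_xxy = 0.000000, Gamma_xyy = 0.000000, Gamma_yxx = 0.000000, Gamma_yxy = 0.000000, Gamma_yyy = 0.000000; k4 = (1.750000, 1.750000, 0.000000, 0.000000)
  Y <- Y + (h/6)(k1 + 2k2 + 2k3 + k4): x = 0.0125, y = -0.4875, dx/dtau = 1.7500, dy/dtau = 1.7500
step 2:
  k1: at (x, y) = (0.012500, -0.487500), (dx/dtau, dy/dtau) = (1.750000, 1.750000); Gamma_xxx = 0.000000, Gamma_xxy = 0.000000, Gamma_xyy = 0.000000, Gamma_yxx = 0.000000, Gamma_yxy = 0.000000, Gamma_yyy = 0.000000; k1 = (1.750000, 1.750000, 0.000000, 0.000000)
  k2: at (x, y) = (0.143750, -0.356250), (dx/dtau, dy/dtau) = (1.750000, 1.750000); Gamma_xxx = 0.000000, Gamma_xxy = 0.000000, Gamma_xyy = 0.000000, Gamma_yxx = 0.000000, Gamma_yxy = 0.000000, Gamma_yyy = 0.000000; k2 = (1.750000, 1.750000, 0.000000, 0.000000)
  k3: at (x, y) = (0.143750, -0.356250), (dx/dtau, dy/dtau) = (1.750000, 1.750000); Gamma_xxx = 0.000000, Gamma_xxy = 0.000000, Gamma_xyy = 0.000000, Gamma_yxx = 0.000000, Gamma_yxy = 0.000000, Gamma_yyy = 0.000000; k3 = (1.750000, 1.750000, 0.000000, 0.000000)
  k4: at (x, y) = (0.275000, -0.225000), (dx/dtau, dy/dtau) = (1.750000, 1.750000); Gamma_xxx = 0.000000, Gamma_xxy = 0.000000, Gamma_xyy = 0.000000, Gamma_yxx = 0.000000, Gamma_yxy = 0.000000, Gamma_yyy = 0.000000; k4 = (1.750000, 1.750000, 0.000000, 0.000000)
  Y <- Y + (h/6)(k1 + 2k2 + 2k3 + k4): x = 0.2750, y = -0.2250, dx/dtau = 1.7500, dy/dtau = 1.7500
step 3:
  k1: at (x, y) = (0.275000, -0.225000), (dx/dtau, dy/dtau) = (1.750000, 1.750000); Gamma_xxx = 0.000000, Gamma_xxy = 0.000000, Gamma_xyy = 0.000000, Gamma_yxx = 0.000000, Gamma_yxy = 0.000000, Gamma_yyy = 0.000000; k1 = (1.750000, 1.750000, 0.000000, 0.000000)
  k2: at (x, y) = (0.406250, -0.093750), (dx/dtau, dy/dtau) = (1.750000, 1.750000); Gamma_xxx = 0.000000, Gamma_xxy = 0.000000, Gamma_xyy = 0.000000, Gamma_yxx = 0.000000, Gamma_yxy = 0.000000, Gamma_yyy = 0.000000; k2 = (1.750000, 1.750000, 0.000000, 0.000000)
  k3: at (x, y) = (0.406250, -0.093750), (dx/dtau, dy/dtau) = (1.750000, 1.750000); Gamma_xxx = 0.000000, Gamma_xxy = 0.000000, Gamma_xyy = 0.000000, Gamma_yxx = 0.000000, Gamma_yxy = 0.000000, Gamma_yyy = 0.000000; k3 = (1.750000, 1.750000, 0.000000, 0.000000)
  k4: at (x, y) = (0.537500, 0.037500), (dx/dtau, dy/dtau) = (1.750000, 1.750000); Gamma_xxx = 0.000000, Gamma_xxy = 0.000000, Gamma_xyy = 0.000000, Gamma_yxx = 0.000000, Gamma_yxy = 0.000000, Gamma_yyy = 0.000000; k4 = (1.750000, 1.750000, 0.000000, 0.000000)
  Y <- Y + (h/6)(k1 + 2k2 + 2k3 + k4): x = 0.5375, y = 0.0375, dx/dtau = 1.7500, dy/dtau = 1.7500
step 4:
  k1: at (x, y) = (0.537500, 0.037500), (dx/dtau, dy/dtau) = (1.750000, 1.750000); Gamma_xxx = 0.000000, Gamma_xxy = 0.000000, Gamma_xyy = 0.000000, Gamma_yxx = 0.000000, Gamma_yxy = 0.000000, Gamma_yyy = 0.000000; k1 = (1.750000, 1.750000, 0.000000, 0.000000)
  k2: at (x, y) = (0.668750, 0.168750), (dx/dtau, dy/dtau) = (1.750000, 1.750000); Gamma_xxx = 0.000000, Gamma_xxy = 0.000000, Gamma_xyy = 0.000000, Gamma_yxx = 0.000000, Gamma_yxy = 0.000000, Gamma_yyy = 0.000000; k2 = (1.750000, 1.750000, 0.000000, 0.000000)
  k3: at (x, y) = (0.668750, 0.168750), (dx/dtau, dy/dtau) = (1.750000, 1.750000); Gamma_xxx = 0.000000, Gamma_xxy = 0.000000, Gamma_xyy = 0.000000, Gamma_yxx = 0.000000, Gamma_yxy = 0.000000, Gamma_yyy = 0.000000; k3 = (1.750000, 1.750000, 0.000000, 0.000000)
  k4: at (x, y) = (0.800000, 0.300000), (dx/dtau, dy/dtau) = (1.750000, 1.750000); Gamma_xxx = 0.000000, Gamma_xxy = 0.000000, Gamma_xyy = 0.000000, Gamma_yxx = 0.000000, Gamma_yxy = 0.000000, Gamma_yyy = 0.000000; k4 = (1.750000, 1.750000, 0.000000, 0.000000)
  Y <- Y + (h/6)(k1 + 2k2 + 2k3 + k4): x = 0.8000, y = 0.3000, dx/dtau = 1.7500, dy/dtau = 1.7500

Answer: x = 0.8000, y = 0.3000, dx/dtau = 1.7500, dy/dtau = 1.7500
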